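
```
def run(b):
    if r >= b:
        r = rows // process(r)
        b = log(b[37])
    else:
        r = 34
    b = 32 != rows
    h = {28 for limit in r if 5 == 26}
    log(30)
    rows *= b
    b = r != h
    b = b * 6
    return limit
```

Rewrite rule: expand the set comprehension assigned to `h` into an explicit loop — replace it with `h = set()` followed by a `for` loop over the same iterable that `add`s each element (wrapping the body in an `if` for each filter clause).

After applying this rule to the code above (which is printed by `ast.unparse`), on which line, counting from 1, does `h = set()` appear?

Transformed code:
def run(b):
    if r >= b:
        r = rows // process(r)
        b = log(b[37])
    else:
        r = 34
    b = 32 != rows
    h = set()
    for limit in r:
        if 5 == 26:
            h.add(28)
    log(30)
    rows *= b
    b = r != h
    b = b * 6
    return limit

8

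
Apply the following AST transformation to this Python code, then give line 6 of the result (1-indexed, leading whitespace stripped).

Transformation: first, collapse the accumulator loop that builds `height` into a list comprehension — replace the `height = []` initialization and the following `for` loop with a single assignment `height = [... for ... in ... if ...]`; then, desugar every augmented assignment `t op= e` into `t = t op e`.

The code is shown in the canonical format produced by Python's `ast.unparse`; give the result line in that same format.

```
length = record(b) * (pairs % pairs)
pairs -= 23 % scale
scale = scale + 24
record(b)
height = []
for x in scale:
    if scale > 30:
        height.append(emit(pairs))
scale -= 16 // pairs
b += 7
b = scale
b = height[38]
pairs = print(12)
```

Transformed code:
length = record(b) * (pairs % pairs)
pairs = pairs - 23 % scale
scale = scale + 24
record(b)
height = [emit(pairs) for x in scale if scale > 30]
scale = scale - 16 // pairs
b = b + 7
b = scale
b = height[38]
pairs = print(12)

scale = scale - 16 // pairs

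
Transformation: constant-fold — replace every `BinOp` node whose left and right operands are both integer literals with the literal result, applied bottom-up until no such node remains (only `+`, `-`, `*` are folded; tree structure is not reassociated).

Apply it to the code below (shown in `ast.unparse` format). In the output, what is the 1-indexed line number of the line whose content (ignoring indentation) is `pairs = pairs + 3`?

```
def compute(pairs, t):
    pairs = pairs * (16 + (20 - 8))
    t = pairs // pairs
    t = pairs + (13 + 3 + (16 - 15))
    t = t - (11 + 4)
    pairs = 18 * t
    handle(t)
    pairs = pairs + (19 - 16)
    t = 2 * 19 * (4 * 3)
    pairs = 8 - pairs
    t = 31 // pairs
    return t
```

8

Transformed code:
def compute(pairs, t):
    pairs = pairs * 28
    t = pairs // pairs
    t = pairs + 17
    t = t - 15
    pairs = 18 * t
    handle(t)
    pairs = pairs + 3
    t = 456
    pairs = 8 - pairs
    t = 31 // pairs
    return t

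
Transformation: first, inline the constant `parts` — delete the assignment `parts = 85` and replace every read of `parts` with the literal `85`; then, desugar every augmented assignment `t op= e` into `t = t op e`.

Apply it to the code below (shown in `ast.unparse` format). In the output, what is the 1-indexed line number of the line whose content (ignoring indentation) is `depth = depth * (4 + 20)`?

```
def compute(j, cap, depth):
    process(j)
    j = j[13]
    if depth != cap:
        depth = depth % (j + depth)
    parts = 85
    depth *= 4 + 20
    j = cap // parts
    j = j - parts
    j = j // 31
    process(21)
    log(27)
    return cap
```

Transformed code:
def compute(j, cap, depth):
    process(j)
    j = j[13]
    if depth != cap:
        depth = depth % (j + depth)
    depth = depth * (4 + 20)
    j = cap // 85
    j = j - 85
    j = j // 31
    process(21)
    log(27)
    return cap

6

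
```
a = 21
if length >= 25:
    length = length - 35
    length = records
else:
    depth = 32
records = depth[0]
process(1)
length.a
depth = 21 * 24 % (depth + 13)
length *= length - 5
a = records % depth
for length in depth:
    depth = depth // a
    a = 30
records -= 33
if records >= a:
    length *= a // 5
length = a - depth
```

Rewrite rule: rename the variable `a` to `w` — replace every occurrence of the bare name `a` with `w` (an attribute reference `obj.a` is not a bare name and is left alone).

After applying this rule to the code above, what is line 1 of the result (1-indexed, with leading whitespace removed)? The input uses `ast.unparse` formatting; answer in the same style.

w = 21

Transformed code:
w = 21
if length >= 25:
    length = length - 35
    length = records
else:
    depth = 32
records = depth[0]
process(1)
length.a
depth = 21 * 24 % (depth + 13)
length *= length - 5
w = records % depth
for length in depth:
    depth = depth // w
    w = 30
records -= 33
if records >= w:
    length *= w // 5
length = w - depth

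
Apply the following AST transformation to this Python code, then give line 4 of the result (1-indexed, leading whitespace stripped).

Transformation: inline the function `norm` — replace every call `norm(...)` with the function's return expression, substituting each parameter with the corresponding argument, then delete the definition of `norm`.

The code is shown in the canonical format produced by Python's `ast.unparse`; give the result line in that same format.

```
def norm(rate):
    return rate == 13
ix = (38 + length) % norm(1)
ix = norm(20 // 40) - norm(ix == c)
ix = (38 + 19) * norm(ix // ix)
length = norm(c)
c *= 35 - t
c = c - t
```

Transformed code:
ix = (38 + length) % (1 == 13)
ix = (20 // 40 == 13) - ((ix == c) == 13)
ix = (38 + 19) * (ix // ix == 13)
length = c == 13
c *= 35 - t
c = c - t

length = c == 13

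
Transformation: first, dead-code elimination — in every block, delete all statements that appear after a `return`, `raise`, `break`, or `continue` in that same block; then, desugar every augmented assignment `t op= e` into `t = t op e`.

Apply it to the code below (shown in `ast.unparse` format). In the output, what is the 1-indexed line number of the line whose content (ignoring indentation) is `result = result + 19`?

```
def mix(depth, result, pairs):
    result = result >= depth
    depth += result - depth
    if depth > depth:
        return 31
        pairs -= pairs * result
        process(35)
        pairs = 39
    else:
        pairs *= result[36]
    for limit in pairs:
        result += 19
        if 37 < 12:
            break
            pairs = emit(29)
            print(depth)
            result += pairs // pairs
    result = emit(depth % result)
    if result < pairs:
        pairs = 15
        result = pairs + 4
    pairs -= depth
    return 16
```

Transformed code:
def mix(depth, result, pairs):
    result = result >= depth
    depth = depth + (result - depth)
    if depth > depth:
        return 31
    else:
        pairs = pairs * result[36]
    for limit in pairs:
        result = result + 19
        if 37 < 12:
            break
    result = emit(depth % result)
    if result < pairs:
        pairs = 15
        result = pairs + 4
    pairs = pairs - depth
    return 16

9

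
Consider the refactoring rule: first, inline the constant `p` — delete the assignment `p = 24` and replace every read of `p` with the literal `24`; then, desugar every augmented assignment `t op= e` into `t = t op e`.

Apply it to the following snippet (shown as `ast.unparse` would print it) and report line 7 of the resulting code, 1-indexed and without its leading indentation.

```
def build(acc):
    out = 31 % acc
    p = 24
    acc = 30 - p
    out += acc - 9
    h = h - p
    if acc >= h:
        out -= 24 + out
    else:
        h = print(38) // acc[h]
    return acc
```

Transformed code:
def build(acc):
    out = 31 % acc
    acc = 30 - 24
    out = out + (acc - 9)
    h = h - 24
    if acc >= h:
        out = out - (24 + out)
    else:
        h = print(38) // acc[h]
    return acc

out = out - (24 + out)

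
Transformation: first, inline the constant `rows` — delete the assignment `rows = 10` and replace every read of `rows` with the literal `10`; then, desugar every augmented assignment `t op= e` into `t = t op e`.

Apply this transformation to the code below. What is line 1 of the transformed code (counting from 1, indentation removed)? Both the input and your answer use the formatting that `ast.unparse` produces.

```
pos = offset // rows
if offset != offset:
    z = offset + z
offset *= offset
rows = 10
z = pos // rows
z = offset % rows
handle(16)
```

pos = offset // 10

Transformed code:
pos = offset // 10
if offset != offset:
    z = offset + z
offset = offset * offset
z = pos // 10
z = offset % 10
handle(16)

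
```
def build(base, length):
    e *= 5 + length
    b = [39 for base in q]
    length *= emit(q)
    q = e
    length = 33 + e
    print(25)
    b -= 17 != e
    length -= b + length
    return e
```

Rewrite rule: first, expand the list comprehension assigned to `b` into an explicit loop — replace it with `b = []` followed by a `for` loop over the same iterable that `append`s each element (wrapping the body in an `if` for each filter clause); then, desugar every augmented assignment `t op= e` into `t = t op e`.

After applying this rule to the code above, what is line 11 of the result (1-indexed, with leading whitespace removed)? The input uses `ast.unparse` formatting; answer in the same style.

Transformed code:
def build(base, length):
    e = e * (5 + length)
    b = []
    for base in q:
        b.append(39)
    length = length * emit(q)
    q = e
    length = 33 + e
    print(25)
    b = b - (17 != e)
    length = length - (b + length)
    return e

length = length - (b + length)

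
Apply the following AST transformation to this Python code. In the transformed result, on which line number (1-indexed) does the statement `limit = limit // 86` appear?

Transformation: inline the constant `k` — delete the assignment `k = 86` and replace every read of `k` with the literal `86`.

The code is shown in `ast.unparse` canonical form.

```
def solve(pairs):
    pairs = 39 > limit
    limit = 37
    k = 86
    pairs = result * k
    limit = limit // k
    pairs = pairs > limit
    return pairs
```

5

Transformed code:
def solve(pairs):
    pairs = 39 > limit
    limit = 37
    pairs = result * 86
    limit = limit // 86
    pairs = pairs > limit
    return pairs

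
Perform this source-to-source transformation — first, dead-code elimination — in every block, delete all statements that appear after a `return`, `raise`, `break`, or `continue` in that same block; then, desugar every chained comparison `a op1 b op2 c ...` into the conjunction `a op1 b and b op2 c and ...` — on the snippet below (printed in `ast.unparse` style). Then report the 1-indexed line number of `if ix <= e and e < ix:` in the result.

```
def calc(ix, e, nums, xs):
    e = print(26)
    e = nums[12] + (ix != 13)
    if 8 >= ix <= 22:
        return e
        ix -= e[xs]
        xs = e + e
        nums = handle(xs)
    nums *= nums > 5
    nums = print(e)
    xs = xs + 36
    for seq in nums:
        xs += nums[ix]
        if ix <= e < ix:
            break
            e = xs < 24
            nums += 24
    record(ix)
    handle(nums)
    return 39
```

11

Transformed code:
def calc(ix, e, nums, xs):
    e = print(26)
    e = nums[12] + (ix != 13)
    if 8 >= ix and ix <= 22:
        return e
    nums *= nums > 5
    nums = print(e)
    xs = xs + 36
    for seq in nums:
        xs += nums[ix]
        if ix <= e and e < ix:
            break
    record(ix)
    handle(nums)
    return 39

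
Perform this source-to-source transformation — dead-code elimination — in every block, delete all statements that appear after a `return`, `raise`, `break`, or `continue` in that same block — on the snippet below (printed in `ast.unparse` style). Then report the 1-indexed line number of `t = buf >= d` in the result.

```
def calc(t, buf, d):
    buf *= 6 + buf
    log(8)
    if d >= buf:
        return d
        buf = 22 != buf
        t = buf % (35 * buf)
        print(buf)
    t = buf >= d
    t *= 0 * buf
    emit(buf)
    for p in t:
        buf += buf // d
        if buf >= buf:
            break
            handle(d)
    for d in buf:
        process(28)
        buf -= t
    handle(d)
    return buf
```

Transformed code:
def calc(t, buf, d):
    buf *= 6 + buf
    log(8)
    if d >= buf:
        return d
    t = buf >= d
    t *= 0 * buf
    emit(buf)
    for p in t:
        buf += buf // d
        if buf >= buf:
            break
    for d in buf:
        process(28)
        buf -= t
    handle(d)
    return buf

6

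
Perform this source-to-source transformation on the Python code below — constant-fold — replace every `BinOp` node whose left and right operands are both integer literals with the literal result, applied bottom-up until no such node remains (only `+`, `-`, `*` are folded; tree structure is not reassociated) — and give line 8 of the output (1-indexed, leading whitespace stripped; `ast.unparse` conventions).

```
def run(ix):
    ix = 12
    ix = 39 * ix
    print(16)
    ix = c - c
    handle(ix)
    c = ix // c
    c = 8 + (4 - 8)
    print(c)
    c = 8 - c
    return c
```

Transformed code:
def run(ix):
    ix = 12
    ix = 39 * ix
    print(16)
    ix = c - c
    handle(ix)
    c = ix // c
    c = 4
    print(c)
    c = 8 - c
    return c

c = 4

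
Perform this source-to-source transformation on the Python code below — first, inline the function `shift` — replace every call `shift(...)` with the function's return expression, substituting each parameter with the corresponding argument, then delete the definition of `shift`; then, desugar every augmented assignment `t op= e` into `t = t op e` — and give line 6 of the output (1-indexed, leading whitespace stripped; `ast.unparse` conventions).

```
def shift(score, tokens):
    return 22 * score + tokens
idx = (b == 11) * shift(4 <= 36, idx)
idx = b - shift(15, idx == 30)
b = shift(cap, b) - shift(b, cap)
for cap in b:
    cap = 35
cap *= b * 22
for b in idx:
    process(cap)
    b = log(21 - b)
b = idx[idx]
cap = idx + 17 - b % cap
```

cap = cap * (b * 22)

Transformed code:
idx = (b == 11) * (22 * (4 <= 36) + idx)
idx = b - (22 * 15 + (idx == 30))
b = 22 * cap + b - (22 * b + cap)
for cap in b:
    cap = 35
cap = cap * (b * 22)
for b in idx:
    process(cap)
    b = log(21 - b)
b = idx[idx]
cap = idx + 17 - b % cap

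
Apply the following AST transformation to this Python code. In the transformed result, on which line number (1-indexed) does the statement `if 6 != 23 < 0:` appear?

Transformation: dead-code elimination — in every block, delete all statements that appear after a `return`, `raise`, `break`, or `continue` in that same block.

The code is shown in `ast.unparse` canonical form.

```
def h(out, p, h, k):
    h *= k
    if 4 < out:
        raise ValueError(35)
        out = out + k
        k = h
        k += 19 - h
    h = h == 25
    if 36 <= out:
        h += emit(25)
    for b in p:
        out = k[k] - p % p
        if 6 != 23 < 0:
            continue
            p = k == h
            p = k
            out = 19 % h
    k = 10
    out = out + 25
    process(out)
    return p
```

10

Transformed code:
def h(out, p, h, k):
    h *= k
    if 4 < out:
        raise ValueError(35)
    h = h == 25
    if 36 <= out:
        h += emit(25)
    for b in p:
        out = k[k] - p % p
        if 6 != 23 < 0:
            continue
    k = 10
    out = out + 25
    process(out)
    return p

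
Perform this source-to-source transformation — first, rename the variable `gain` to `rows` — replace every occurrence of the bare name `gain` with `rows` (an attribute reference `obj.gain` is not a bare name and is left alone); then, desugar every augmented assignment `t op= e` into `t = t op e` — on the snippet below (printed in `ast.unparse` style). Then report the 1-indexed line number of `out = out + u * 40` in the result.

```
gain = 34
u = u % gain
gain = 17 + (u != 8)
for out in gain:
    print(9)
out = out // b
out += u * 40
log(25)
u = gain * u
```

Transformed code:
rows = 34
u = u % rows
rows = 17 + (u != 8)
for out in rows:
    print(9)
out = out // b
out = out + u * 40
log(25)
u = rows * u

7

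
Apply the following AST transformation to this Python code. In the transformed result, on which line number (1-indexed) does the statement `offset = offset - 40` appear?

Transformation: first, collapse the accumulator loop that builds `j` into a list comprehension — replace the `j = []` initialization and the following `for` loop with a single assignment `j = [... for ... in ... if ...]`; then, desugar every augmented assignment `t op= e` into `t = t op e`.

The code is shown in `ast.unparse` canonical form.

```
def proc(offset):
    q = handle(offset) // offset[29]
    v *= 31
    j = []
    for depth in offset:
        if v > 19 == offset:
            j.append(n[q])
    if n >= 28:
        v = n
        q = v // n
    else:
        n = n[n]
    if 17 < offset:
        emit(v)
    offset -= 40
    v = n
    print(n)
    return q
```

Transformed code:
def proc(offset):
    q = handle(offset) // offset[29]
    v = v * 31
    j = [n[q] for depth in offset if v > 19 == offset]
    if n >= 28:
        v = n
        q = v // n
    else:
        n = n[n]
    if 17 < offset:
        emit(v)
    offset = offset - 40
    v = n
    print(n)
    return q

12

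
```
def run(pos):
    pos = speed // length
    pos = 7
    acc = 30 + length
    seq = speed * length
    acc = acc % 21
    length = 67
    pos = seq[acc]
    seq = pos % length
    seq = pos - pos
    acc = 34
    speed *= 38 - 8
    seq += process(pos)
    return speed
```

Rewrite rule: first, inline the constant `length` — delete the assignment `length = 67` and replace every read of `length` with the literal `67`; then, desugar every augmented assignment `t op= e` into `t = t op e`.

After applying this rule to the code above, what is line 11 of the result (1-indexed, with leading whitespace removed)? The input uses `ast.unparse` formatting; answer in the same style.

Transformed code:
def run(pos):
    pos = speed // 67
    pos = 7
    acc = 30 + 67
    seq = speed * 67
    acc = acc % 21
    pos = seq[acc]
    seq = pos % 67
    seq = pos - pos
    acc = 34
    speed = speed * (38 - 8)
    seq = seq + process(pos)
    return speed

speed = speed * (38 - 8)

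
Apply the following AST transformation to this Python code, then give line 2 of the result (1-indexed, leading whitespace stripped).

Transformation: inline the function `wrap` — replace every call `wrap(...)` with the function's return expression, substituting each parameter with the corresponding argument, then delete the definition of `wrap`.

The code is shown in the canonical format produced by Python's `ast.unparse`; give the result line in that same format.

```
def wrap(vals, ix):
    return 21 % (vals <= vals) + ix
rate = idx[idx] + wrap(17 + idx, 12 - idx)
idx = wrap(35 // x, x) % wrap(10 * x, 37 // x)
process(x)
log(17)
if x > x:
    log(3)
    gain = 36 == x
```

idx = (21 % (35 // x <= 35 // x) + x) % (21 % (10 * x <= 10 * x) + 37 // x)

Transformed code:
rate = idx[idx] + (21 % (17 + idx <= 17 + idx) + (12 - idx))
idx = (21 % (35 // x <= 35 // x) + x) % (21 % (10 * x <= 10 * x) + 37 // x)
process(x)
log(17)
if x > x:
    log(3)
    gain = 36 == x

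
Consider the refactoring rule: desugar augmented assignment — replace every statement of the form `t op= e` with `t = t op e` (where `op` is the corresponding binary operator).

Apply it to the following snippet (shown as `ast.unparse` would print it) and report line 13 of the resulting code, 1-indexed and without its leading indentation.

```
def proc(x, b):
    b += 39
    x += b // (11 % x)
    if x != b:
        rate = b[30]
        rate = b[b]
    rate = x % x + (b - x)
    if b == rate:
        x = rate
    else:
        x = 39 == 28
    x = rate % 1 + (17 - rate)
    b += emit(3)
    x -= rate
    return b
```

b = b + emit(3)

Transformed code:
def proc(x, b):
    b = b + 39
    x = x + b // (11 % x)
    if x != b:
        rate = b[30]
        rate = b[b]
    rate = x % x + (b - x)
    if b == rate:
        x = rate
    else:
        x = 39 == 28
    x = rate % 1 + (17 - rate)
    b = b + emit(3)
    x = x - rate
    return b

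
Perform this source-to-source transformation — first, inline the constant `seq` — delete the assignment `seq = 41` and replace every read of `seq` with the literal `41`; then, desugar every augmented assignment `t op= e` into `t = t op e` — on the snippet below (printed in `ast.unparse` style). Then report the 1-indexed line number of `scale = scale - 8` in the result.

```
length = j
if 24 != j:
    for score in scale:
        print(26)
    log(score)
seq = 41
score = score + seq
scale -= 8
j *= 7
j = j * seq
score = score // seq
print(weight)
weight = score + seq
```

7

Transformed code:
length = j
if 24 != j:
    for score in scale:
        print(26)
    log(score)
score = score + 41
scale = scale - 8
j = j * 7
j = j * 41
score = score // 41
print(weight)
weight = score + 41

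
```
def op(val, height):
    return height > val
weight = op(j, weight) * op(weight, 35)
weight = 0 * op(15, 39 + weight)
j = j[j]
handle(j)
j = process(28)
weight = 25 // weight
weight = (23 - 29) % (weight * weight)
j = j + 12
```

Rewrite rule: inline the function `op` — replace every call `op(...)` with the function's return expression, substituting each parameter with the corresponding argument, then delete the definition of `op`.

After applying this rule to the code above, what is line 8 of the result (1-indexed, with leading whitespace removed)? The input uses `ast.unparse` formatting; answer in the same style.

j = j + 12

Transformed code:
weight = (weight > j) * (35 > weight)
weight = 0 * (39 + weight > 15)
j = j[j]
handle(j)
j = process(28)
weight = 25 // weight
weight = (23 - 29) % (weight * weight)
j = j + 12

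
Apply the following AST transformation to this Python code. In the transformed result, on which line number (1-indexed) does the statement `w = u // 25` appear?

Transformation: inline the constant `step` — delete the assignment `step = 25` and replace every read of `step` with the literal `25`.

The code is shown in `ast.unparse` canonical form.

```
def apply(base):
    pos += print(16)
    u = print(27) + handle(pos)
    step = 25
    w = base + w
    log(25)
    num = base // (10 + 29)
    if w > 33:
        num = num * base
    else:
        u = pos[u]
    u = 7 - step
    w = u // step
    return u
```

12

Transformed code:
def apply(base):
    pos += print(16)
    u = print(27) + handle(pos)
    w = base + w
    log(25)
    num = base // (10 + 29)
    if w > 33:
        num = num * base
    else:
        u = pos[u]
    u = 7 - 25
    w = u // 25
    return u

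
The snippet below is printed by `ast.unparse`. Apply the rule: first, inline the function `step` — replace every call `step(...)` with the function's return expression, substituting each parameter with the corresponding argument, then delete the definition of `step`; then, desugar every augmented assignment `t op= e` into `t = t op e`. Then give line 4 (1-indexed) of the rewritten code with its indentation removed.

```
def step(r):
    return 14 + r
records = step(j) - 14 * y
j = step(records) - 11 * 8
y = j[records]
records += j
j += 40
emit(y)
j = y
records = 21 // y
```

Transformed code:
records = 14 + j - 14 * y
j = 14 + records - 11 * 8
y = j[records]
records = records + j
j = j + 40
emit(y)
j = y
records = 21 // y

records = records + j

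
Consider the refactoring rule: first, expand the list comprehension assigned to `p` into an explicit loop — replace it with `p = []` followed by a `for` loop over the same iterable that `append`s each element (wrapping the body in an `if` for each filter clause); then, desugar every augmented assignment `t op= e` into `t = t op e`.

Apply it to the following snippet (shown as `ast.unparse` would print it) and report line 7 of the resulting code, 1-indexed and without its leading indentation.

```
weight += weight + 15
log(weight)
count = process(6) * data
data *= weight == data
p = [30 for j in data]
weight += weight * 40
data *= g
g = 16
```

Transformed code:
weight = weight + (weight + 15)
log(weight)
count = process(6) * data
data = data * (weight == data)
p = []
for j in data:
    p.append(30)
weight = weight + weight * 40
data = data * g
g = 16

p.append(30)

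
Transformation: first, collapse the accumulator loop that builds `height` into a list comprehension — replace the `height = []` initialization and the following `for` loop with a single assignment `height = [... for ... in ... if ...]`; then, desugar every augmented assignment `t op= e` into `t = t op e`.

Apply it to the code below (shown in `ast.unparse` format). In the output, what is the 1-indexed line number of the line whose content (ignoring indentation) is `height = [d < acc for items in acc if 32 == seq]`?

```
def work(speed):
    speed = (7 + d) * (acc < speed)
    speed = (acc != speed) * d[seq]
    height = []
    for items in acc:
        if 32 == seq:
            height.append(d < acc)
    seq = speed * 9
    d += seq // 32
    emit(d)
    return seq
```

4

Transformed code:
def work(speed):
    speed = (7 + d) * (acc < speed)
    speed = (acc != speed) * d[seq]
    height = [d < acc for items in acc if 32 == seq]
    seq = speed * 9
    d = d + seq // 32
    emit(d)
    return seq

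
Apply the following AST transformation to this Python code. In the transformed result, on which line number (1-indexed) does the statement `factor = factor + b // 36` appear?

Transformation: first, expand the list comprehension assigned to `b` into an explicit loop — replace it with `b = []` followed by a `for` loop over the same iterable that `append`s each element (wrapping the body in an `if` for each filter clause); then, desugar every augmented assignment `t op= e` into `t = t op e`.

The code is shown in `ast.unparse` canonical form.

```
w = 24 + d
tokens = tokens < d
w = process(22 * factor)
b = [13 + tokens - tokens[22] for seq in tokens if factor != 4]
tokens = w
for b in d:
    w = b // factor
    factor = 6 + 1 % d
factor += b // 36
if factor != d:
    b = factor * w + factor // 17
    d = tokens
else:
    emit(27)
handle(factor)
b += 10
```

Transformed code:
w = 24 + d
tokens = tokens < d
w = process(22 * factor)
b = []
for seq in tokens:
    if factor != 4:
        b.append(13 + tokens - tokens[22])
tokens = w
for b in d:
    w = b // factor
    factor = 6 + 1 % d
factor = factor + b // 36
if factor != d:
    b = factor * w + factor // 17
    d = tokens
else:
    emit(27)
handle(factor)
b = b + 10

12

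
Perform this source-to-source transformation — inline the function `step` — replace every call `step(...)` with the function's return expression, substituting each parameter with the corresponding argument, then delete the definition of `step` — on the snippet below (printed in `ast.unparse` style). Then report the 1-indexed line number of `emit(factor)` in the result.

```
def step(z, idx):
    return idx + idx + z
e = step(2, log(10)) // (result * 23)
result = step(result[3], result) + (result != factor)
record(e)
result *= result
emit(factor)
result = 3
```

Transformed code:
e = (log(10) + log(10) + 2) // (result * 23)
result = result + result + result[3] + (result != factor)
record(e)
result *= result
emit(factor)
result = 3

5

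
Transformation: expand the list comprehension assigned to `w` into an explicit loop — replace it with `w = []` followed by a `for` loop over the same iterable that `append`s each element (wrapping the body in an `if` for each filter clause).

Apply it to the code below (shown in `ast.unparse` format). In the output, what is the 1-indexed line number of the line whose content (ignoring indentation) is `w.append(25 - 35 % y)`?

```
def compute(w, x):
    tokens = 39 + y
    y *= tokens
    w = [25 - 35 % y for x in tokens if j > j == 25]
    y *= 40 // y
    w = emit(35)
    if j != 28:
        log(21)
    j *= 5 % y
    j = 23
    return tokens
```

Transformed code:
def compute(w, x):
    tokens = 39 + y
    y *= tokens
    w = []
    for x in tokens:
        if j > j == 25:
            w.append(25 - 35 % y)
    y *= 40 // y
    w = emit(35)
    if j != 28:
        log(21)
    j *= 5 % y
    j = 23
    return tokens

7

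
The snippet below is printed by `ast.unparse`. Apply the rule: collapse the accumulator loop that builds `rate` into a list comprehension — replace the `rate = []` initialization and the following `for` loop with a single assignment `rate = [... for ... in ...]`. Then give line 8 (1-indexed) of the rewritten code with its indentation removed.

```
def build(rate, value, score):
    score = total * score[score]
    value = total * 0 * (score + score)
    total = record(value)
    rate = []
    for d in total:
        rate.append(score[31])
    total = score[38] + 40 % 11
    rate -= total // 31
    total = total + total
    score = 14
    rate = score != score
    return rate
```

total = total + total

Transformed code:
def build(rate, value, score):
    score = total * score[score]
    value = total * 0 * (score + score)
    total = record(value)
    rate = [score[31] for d in total]
    total = score[38] + 40 % 11
    rate -= total // 31
    total = total + total
    score = 14
    rate = score != score
    return rate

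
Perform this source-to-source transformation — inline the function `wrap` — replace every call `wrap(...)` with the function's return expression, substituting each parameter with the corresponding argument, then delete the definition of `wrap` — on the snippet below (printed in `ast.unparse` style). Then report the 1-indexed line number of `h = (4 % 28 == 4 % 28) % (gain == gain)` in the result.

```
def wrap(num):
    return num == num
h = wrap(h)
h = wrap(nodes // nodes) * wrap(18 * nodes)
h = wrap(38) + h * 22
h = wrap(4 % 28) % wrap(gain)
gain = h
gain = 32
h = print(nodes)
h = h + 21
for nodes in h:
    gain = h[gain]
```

Transformed code:
h = h == h
h = (nodes // nodes == nodes // nodes) * (18 * nodes == 18 * nodes)
h = (38 == 38) + h * 22
h = (4 % 28 == 4 % 28) % (gain == gain)
gain = h
gain = 32
h = print(nodes)
h = h + 21
for nodes in h:
    gain = h[gain]

4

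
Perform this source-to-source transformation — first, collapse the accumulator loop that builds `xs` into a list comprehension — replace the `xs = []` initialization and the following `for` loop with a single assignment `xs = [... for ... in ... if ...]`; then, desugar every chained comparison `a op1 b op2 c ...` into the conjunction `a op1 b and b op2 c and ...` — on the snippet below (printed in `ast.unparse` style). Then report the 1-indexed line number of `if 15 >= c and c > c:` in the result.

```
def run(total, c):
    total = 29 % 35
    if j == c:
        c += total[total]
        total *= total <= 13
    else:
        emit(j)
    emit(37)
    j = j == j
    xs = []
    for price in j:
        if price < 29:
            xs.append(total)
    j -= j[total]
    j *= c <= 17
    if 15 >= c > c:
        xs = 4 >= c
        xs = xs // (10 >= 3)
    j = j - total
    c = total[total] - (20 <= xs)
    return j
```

Transformed code:
def run(total, c):
    total = 29 % 35
    if j == c:
        c += total[total]
        total *= total <= 13
    else:
        emit(j)
    emit(37)
    j = j == j
    xs = [total for price in j if price < 29]
    j -= j[total]
    j *= c <= 17
    if 15 >= c and c > c:
        xs = 4 >= c
        xs = xs // (10 >= 3)
    j = j - total
    c = total[total] - (20 <= xs)
    return j

13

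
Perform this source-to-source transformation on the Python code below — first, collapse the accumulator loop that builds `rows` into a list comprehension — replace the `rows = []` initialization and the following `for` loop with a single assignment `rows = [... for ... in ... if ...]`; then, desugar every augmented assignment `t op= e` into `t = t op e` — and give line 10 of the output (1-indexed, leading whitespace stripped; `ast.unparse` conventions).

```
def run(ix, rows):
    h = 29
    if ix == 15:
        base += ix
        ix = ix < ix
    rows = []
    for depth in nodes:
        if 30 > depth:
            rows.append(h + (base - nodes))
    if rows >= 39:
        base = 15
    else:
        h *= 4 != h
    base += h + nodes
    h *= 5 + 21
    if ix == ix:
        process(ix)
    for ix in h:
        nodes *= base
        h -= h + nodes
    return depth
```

Transformed code:
def run(ix, rows):
    h = 29
    if ix == 15:
        base = base + ix
        ix = ix < ix
    rows = [h + (base - nodes) for depth in nodes if 30 > depth]
    if rows >= 39:
        base = 15
    else:
        h = h * (4 != h)
    base = base + (h + nodes)
    h = h * (5 + 21)
    if ix == ix:
        process(ix)
    for ix in h:
        nodes = nodes * base
        h = h - (h + nodes)
    return depth

h = h * (4 != h)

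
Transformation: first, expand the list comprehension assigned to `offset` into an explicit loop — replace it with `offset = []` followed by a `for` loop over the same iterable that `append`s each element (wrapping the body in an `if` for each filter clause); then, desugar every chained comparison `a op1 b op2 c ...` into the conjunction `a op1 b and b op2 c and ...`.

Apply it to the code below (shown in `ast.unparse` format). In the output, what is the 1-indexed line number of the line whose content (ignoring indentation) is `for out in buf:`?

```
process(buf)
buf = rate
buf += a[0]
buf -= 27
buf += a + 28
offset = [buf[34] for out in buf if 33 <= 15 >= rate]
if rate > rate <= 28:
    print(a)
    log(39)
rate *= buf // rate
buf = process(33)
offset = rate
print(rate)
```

7

Transformed code:
process(buf)
buf = rate
buf += a[0]
buf -= 27
buf += a + 28
offset = []
for out in buf:
    if 33 <= 15 and 15 >= rate:
        offset.append(buf[34])
if rate > rate and rate <= 28:
    print(a)
    log(39)
rate *= buf // rate
buf = process(33)
offset = rate
print(rate)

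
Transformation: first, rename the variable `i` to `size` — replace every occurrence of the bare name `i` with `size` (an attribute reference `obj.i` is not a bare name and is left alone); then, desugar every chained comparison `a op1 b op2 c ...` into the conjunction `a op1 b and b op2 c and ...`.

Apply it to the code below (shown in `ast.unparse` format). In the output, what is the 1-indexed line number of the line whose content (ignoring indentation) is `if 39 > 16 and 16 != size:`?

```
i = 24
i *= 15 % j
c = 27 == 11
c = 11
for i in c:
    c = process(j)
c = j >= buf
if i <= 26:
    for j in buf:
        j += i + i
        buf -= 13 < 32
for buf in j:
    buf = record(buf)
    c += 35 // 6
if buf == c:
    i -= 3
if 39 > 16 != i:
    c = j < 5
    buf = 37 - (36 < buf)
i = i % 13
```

Transformed code:
size = 24
size *= 15 % j
c = 27 == 11
c = 11
for size in c:
    c = process(j)
c = j >= buf
if size <= 26:
    for j in buf:
        j += size + size
        buf -= 13 < 32
for buf in j:
    buf = record(buf)
    c += 35 // 6
if buf == c:
    size -= 3
if 39 > 16 and 16 != size:
    c = j < 5
    buf = 37 - (36 < buf)
size = size % 13

17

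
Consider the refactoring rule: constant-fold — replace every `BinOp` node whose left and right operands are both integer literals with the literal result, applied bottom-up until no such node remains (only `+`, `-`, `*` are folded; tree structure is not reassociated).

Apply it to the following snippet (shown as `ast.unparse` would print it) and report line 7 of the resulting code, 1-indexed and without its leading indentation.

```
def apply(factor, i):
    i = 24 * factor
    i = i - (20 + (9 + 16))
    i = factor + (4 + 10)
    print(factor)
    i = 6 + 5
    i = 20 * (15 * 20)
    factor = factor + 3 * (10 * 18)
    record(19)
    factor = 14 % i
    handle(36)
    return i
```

i = 6000

Transformed code:
def apply(factor, i):
    i = 24 * factor
    i = i - 45
    i = factor + 14
    print(factor)
    i = 11
    i = 6000
    factor = factor + 540
    record(19)
    factor = 14 % i
    handle(36)
    return i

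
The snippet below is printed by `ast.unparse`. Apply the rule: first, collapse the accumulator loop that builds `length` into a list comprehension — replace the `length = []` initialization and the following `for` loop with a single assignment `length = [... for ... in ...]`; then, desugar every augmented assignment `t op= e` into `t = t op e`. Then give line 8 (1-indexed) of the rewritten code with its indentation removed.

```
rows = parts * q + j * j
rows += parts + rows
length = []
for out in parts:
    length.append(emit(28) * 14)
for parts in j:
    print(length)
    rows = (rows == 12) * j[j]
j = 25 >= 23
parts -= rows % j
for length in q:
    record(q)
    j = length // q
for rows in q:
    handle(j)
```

Transformed code:
rows = parts * q + j * j
rows = rows + (parts + rows)
length = [emit(28) * 14 for out in parts]
for parts in j:
    print(length)
    rows = (rows == 12) * j[j]
j = 25 >= 23
parts = parts - rows % j
for length in q:
    record(q)
    j = length // q
for rows in q:
    handle(j)

parts = parts - rows % j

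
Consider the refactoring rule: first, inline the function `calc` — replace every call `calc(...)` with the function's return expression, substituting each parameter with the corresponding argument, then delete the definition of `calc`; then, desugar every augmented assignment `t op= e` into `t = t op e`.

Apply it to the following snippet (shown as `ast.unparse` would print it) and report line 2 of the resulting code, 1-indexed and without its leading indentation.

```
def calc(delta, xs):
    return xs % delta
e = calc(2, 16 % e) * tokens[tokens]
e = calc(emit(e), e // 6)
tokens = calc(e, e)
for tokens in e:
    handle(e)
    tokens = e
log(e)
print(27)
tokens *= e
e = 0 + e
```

e = e // 6 % emit(e)

Transformed code:
e = 16 % e % 2 * tokens[tokens]
e = e // 6 % emit(e)
tokens = e % e
for tokens in e:
    handle(e)
    tokens = e
log(e)
print(27)
tokens = tokens * e
e = 0 + e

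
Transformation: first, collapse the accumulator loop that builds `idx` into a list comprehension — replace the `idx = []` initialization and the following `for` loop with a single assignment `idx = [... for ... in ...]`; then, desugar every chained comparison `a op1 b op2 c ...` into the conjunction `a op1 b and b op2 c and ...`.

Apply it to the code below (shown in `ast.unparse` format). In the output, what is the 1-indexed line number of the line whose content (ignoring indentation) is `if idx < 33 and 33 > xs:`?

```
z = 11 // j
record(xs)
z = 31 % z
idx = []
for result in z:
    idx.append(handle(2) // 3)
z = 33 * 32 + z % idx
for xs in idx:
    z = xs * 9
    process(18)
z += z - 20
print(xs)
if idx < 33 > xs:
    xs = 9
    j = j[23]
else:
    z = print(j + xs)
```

Transformed code:
z = 11 // j
record(xs)
z = 31 % z
idx = [handle(2) // 3 for result in z]
z = 33 * 32 + z % idx
for xs in idx:
    z = xs * 9
    process(18)
z += z - 20
print(xs)
if idx < 33 and 33 > xs:
    xs = 9
    j = j[23]
else:
    z = print(j + xs)

11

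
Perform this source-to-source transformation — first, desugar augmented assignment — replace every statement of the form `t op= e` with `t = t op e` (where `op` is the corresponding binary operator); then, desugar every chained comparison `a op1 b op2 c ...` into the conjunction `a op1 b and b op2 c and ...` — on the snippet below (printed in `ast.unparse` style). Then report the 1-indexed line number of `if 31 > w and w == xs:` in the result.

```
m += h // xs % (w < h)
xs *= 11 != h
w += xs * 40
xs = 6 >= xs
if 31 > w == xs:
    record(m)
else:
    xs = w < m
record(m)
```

5

Transformed code:
m = m + h // xs % (w < h)
xs = xs * (11 != h)
w = w + xs * 40
xs = 6 >= xs
if 31 > w and w == xs:
    record(m)
else:
    xs = w < m
record(m)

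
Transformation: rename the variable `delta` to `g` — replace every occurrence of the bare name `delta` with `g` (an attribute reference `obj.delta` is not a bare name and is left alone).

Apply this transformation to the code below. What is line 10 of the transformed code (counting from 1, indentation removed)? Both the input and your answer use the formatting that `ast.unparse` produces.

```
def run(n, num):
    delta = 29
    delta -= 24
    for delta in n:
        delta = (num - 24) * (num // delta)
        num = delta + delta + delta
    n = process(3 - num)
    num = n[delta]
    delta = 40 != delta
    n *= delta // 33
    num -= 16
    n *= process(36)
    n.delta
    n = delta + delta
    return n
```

n *= g // 33

Transformed code:
def run(n, num):
    g = 29
    g -= 24
    for g in n:
        g = (num - 24) * (num // g)
        num = g + g + g
    n = process(3 - num)
    num = n[g]
    g = 40 != g
    n *= g // 33
    num -= 16
    n *= process(36)
    n.delta
    n = g + g
    return n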